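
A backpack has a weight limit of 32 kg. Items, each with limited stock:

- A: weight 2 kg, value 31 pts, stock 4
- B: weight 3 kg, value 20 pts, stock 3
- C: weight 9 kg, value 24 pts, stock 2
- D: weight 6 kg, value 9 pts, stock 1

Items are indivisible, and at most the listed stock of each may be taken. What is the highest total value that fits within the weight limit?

217 pts

Best selections within weight 32 and stock limits:
- 4×A + 3×B + 1×C + 1×D: weight 32, value 217
- 4×A + 2×B + 2×C: weight 32, value 212
Best: 217 pts.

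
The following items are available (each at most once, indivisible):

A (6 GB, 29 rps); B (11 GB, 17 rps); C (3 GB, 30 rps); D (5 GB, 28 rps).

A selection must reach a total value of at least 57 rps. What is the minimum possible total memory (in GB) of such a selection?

Subsets with value ≥ 57, sorted by total memory:
- C+D: memory 8, value 58
- A+C: memory 9, value 59
Minimum memory: 8 GB.

8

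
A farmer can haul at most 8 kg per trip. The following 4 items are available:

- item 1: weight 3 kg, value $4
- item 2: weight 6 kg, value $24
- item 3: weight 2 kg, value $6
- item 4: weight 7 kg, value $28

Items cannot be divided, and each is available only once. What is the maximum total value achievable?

$30

Check high-value combinations within 8 kg:
- item 2+item 3: weight 6+2=8, value 24+6=30
- item 4: weight 7, value 28
- item 2: weight 6, value 24
- item 1+item 3: weight 3+2=5, value 4+6=10
Best: $30.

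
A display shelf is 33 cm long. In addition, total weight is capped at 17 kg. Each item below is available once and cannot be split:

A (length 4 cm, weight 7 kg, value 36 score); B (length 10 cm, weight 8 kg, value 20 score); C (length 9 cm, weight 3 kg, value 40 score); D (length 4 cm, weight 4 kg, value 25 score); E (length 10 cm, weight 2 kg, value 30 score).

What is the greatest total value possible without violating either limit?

Feasible sets respecting both limits:
- A+C+D+E: length 27, weight 16, value 131
- B+C+D+E: length 33, weight 17, value 115
- A+C+E: length 23, weight 12, value 106
- A+C+D: length 17, weight 14, value 101
Best: 131 score.

131 score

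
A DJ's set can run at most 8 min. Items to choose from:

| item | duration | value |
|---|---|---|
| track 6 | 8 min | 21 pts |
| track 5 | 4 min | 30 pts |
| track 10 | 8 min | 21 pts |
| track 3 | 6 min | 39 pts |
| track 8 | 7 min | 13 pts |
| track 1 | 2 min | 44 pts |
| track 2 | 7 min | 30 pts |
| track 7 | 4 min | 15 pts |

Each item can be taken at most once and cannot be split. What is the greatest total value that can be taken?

Check high-value combinations within 8 min:
- track 3+track 1: duration 6+2=8, value 39+44=83
- track 5+track 1: duration 4+2=6, value 30+44=74
- track 1+track 7: duration 2+4=6, value 44+15=59
- track 5+track 7: duration 4+4=8, value 30+15=45
Best: 83 pts.

83 pts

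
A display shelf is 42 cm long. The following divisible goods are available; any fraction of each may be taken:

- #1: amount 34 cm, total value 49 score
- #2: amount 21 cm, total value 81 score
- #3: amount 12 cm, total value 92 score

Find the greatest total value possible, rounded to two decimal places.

Take in order of value per unit:
- #3 (92/12 per unit): all 12 → value 92, running total 92.00
- #2 (81/21 per unit): all 21 → value 81, running total 173.00
- #1 (49/34 per unit): 9 of 34 → value 9×49/34 = 12.9706, running total 185.97
Total 185.97.

185.97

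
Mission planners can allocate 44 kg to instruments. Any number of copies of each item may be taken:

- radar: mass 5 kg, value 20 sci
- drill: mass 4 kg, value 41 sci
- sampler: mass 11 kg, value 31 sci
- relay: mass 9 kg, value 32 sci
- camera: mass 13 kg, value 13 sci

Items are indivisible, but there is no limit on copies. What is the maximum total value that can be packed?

Best value-per-unit is drill at 41/4, and filling with it alone uses mass 11×4=44. No mix of the others beats 11×41 = 451.

451 sci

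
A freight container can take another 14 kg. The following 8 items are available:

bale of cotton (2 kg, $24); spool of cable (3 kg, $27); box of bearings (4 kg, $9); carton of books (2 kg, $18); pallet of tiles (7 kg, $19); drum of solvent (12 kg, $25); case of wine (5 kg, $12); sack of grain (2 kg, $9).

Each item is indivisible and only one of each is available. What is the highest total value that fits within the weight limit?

Check high-value combinations within 14 kg:
- bale of cotton+spool of cable+carton of books+case of wine+sack of grain: weight 2+3+2+5+2=14, value 24+27+18+12+9=90
- bale of cotton+spool of cable+carton of books+pallet of tiles: weight 2+3+2+7=14, value 24+27+18+19=88
- bale of cotton+spool of cable+box of bearings+carton of books+sack of grain: weight 2+3+4+2+2=13, value 24+27+9+18+9=87
- bale of cotton+spool of cable+carton of books+case of wine: weight 2+3+2+5=12, value 24+27+18+12=81
Best: $90.

$90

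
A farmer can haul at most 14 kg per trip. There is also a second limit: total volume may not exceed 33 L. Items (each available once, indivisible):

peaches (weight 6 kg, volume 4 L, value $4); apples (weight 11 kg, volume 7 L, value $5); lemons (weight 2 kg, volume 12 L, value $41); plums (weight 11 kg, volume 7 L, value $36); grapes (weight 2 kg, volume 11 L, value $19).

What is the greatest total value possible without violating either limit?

$77

Feasible sets respecting both limits:
- lemons+plums: weight 13, volume 19, value 77
- peaches+lemons+grapes: weight 10, volume 27, value 64
- lemons+grapes: weight 4, volume 23, value 60
- plums+grapes: weight 13, volume 18, value 55
Best: $77.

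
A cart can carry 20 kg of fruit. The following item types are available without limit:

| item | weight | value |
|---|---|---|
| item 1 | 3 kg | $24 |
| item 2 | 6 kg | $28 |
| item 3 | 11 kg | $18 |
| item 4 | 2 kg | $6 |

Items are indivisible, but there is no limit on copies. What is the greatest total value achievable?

Best value-per-unit is item 1 at 24/3; filling with it alone gives 6×24 = 144.
Optimal mix: 6×item 1 + 1×item 4 → weight 20, value 150.

$150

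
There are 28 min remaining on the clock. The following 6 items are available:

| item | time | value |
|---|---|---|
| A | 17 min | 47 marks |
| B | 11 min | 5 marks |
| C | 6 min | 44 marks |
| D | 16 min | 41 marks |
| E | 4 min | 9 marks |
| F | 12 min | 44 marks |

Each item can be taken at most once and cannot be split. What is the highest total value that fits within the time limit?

100 marks

Check high-value combinations within 28 min:
- A+C+E: time 17+6+4=27, value 47+44+9=100
- C+E+F: time 6+4+12=22, value 44+9+44=97
- C+D+E: time 6+16+4=26, value 44+41+9=94
- A+C: time 17+6=23, value 47+44=91
- C+F: time 6+12=18, value 44+44=88
Best: 100 marks.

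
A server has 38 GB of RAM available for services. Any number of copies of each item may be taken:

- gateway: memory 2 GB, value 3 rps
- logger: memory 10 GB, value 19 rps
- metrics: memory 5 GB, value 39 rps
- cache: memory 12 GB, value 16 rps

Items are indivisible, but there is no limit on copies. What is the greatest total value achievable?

276 rps

Best value-per-unit is metrics at 39/5; filling with it alone gives 7×39 = 273.
Optimal mix: 1×gateway + 7×metrics → memory 37, value 276.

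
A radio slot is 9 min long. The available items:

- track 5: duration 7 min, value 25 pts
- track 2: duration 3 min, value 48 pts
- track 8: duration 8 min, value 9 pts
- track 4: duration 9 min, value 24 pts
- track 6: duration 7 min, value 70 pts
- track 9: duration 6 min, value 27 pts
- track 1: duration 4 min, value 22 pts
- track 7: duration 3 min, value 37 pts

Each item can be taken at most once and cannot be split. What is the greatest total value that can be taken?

Check high-value combinations within 9 min:
- track 2+track 7: duration 3+3=6, value 48+37=85
- track 2+track 9: duration 3+6=9, value 48+27=75
- track 6: duration 7, value 70
- track 2+track 1: duration 3+4=7, value 48+22=70
Best: 85 pts.

85 pts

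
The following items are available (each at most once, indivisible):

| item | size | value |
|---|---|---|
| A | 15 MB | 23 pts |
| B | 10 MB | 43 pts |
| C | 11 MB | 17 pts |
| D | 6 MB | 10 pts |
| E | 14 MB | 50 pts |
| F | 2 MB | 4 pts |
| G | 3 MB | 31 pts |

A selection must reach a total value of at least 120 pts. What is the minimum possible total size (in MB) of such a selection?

27

Subsets with value ≥ 120, sorted by total size:
- B+E+G: size 27, value 124
- B+E+F+G: size 29, value 128
- B+D+E+G: size 33, value 134
- B+D+E+F+G: size 35, value 138
Minimum size: 27 MB.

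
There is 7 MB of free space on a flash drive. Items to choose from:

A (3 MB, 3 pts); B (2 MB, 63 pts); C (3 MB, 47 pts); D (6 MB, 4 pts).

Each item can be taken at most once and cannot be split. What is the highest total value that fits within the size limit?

This is a 0/1 knapsack; check combinations near the capacity.
- B+C: size 2+3=5, value 63+47=110
- A+B: size 3+2=5, value 3+63=66
- B: size 2, value 63
Best: 110 pts.

110 pts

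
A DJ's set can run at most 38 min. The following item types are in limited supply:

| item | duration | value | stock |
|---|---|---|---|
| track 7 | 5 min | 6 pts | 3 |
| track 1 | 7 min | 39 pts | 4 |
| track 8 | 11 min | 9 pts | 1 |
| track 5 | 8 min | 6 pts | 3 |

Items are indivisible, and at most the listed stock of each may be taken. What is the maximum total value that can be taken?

Best selections within duration 38 and stock limits:
- 2×track 7 + 4×track 1: duration 38, value 168
- 1×track 7 + 4×track 1: duration 33, value 162
Best: 168 pts.

168 pts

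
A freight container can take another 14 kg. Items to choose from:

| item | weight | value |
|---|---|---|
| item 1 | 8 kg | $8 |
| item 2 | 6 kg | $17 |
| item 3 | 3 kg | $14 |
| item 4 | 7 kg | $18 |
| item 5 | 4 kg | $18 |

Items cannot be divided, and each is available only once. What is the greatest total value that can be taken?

$50

Check high-value combinations within 14 kg:
- item 3+item 4+item 5: weight 3+7+4=14, value 14+18+18=50
- item 2+item 3+item 5: weight 6+3+4=13, value 17+14+18=49
- item 4+item 5: weight 7+4=11, value 18+18=36
- item 2+item 5: weight 6+4=10, value 17+18=35
- item 2+item 4: weight 6+7=13, value 17+18=35
Best: $50.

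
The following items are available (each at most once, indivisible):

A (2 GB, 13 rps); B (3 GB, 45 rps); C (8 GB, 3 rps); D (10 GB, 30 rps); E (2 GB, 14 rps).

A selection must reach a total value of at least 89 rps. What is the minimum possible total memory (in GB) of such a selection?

15

Subsets with value ≥ 89, sorted by total memory:
- B+D+E: memory 15, value 89
- A+B+D+E: memory 17, value 102
Minimum memory: 15 GB.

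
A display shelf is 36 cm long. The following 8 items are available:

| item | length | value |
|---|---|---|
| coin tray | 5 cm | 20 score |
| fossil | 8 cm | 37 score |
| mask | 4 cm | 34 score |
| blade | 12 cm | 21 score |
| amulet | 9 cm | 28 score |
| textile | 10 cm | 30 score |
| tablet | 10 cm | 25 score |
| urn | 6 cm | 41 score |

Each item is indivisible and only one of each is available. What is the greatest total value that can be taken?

Check high-value combinations within 36 cm:
- coin tray+fossil+mask+textile+urn: length 5+8+4+10+6=33, value 20+37+34+30+41=162
- coin tray+fossil+mask+amulet+urn: length 5+8+4+9+6=32, value 20+37+34+28+41=160
- coin tray+fossil+mask+tablet+urn: length 5+8+4+10+6=33, value 20+37+34+25+41=157
Best: 162 score.

162 score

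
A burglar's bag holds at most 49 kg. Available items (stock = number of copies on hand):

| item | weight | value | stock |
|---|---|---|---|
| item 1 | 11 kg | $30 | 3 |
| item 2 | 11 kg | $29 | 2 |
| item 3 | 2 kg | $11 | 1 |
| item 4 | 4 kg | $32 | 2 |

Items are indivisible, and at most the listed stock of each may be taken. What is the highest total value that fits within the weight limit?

Top feasible selections:
- 3×item 1 + 1×item 3 + 2×item 4: weight 43, value 165
- 2×item 1 + 1×item 2 + 1×item 3 + 2×item 4: weight 43, value 164
- 1×item 1 + 2×item 2 + 1×item 3 + 2×item 4: weight 43, value 163
- 3×item 1 + 2×item 4: weight 41, value 154
Best: $165.

$165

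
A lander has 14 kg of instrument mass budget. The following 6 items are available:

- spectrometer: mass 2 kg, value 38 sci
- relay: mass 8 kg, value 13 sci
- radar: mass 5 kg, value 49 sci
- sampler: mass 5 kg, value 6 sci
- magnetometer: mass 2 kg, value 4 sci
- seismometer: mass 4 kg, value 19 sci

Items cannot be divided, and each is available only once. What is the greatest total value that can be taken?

This is a 0/1 knapsack; check combinations near the capacity.
- spectrometer+radar+magnetometer+seismometer: mass 2+5+2+4=13, value 38+49+4+19=110
- spectrometer+radar+seismometer: mass 2+5+4=11, value 38+49+19=106
- spectrometer+radar+sampler+magnetometer: mass 2+5+5+2=14, value 38+49+6+4=97
- spectrometer+radar+sampler: mass 2+5+5=12, value 38+49+6=93
Best: 110 sci.

110 sci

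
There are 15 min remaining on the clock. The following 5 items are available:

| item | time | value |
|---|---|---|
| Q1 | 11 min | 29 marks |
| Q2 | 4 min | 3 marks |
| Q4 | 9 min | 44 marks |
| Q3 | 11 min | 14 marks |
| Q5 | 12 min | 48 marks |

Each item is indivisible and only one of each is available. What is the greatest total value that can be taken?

48 marks

This is a 0/1 knapsack; check combinations near the capacity.
- Q5: time 12, value 48
- Q2+Q4: time 4+9=13, value 3+44=47
- Q4: time 9, value 44
Best: 48 marks.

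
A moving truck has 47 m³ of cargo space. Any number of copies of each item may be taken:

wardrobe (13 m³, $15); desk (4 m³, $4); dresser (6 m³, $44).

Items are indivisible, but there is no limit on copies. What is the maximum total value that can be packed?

Best value-per-unit is dresser at 44/6; filling with it alone gives 7×44 = 308.
Optimal mix: 1×desk + 7×dresser → volume 46, value 312.

$312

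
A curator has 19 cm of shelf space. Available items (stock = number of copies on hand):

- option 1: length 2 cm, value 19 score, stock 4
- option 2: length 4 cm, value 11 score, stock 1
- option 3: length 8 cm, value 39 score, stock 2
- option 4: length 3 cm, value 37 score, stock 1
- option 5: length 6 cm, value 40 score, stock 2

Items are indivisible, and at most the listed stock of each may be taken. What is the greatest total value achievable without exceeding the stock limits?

Best selections within length 19 and stock limits:
- 2×option 1 + 1×option 4 + 2×option 5: length 19, value 155
- 4×option 1 + 1×option 4 + 1×option 5: length 17, value 153
Best: 155 score.

155 score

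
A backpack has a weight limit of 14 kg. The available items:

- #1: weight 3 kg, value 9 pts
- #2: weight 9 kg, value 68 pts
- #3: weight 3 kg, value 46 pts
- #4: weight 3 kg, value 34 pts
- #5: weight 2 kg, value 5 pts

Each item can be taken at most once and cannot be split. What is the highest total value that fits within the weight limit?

Check high-value combinations within 14 kg:
- #2+#3+#5: weight 9+3+2=14, value 68+46+5=119
- #2+#3: weight 9+3=12, value 68+46=114
- #2+#4+#5: weight 9+3+2=14, value 68+34+5=107
- #2+#4: weight 9+3=12, value 68+34=102
Best: 119 pts.

119 pts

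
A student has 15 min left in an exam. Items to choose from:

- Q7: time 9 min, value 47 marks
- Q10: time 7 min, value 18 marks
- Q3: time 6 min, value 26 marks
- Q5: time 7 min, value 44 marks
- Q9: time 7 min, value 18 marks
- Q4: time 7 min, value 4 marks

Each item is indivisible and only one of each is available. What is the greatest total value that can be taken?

73 marks

This is a 0/1 knapsack; check combinations near the capacity.
- Q7+Q3: time 9+6=15, value 47+26=73
- Q3+Q5: time 6+7=13, value 26+44=70
- Q10+Q5: time 7+7=14, value 18+44=62
- Q5+Q9: time 7+7=14, value 44+18=62
- Q5+Q4: time 7+7=14, value 44+4=48
Best: 73 marks.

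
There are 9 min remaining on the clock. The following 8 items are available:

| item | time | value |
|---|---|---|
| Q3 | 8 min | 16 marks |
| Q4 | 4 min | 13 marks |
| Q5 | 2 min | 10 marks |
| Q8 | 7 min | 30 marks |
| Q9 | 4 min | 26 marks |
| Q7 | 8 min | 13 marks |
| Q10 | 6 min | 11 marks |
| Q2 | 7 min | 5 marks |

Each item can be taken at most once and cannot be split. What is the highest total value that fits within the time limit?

Check high-value combinations within 9 min:
- Q5+Q8: time 2+7=9, value 10+30=40
- Q4+Q9: time 4+4=8, value 13+26=39
- Q5+Q9: time 2+4=6, value 10+26=36
Best: 40 marks.

40 marks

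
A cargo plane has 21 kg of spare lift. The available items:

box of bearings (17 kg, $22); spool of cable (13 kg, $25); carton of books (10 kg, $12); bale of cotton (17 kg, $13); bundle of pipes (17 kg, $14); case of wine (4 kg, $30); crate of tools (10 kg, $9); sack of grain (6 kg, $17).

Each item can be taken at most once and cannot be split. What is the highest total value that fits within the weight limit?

$59

Check high-value combinations within 21 kg:
- carton of books+case of wine+sack of grain: weight 10+4+6=20, value 12+30+17=59
- case of wine+crate of tools+sack of grain: weight 4+10+6=20, value 30+9+17=56
- spool of cable+case of wine: weight 13+4=17, value 25+30=55
- box of bearings+case of wine: weight 17+4=21, value 22+30=52
- case of wine+sack of grain: weight 4+6=10, value 30+17=47
Best: $59.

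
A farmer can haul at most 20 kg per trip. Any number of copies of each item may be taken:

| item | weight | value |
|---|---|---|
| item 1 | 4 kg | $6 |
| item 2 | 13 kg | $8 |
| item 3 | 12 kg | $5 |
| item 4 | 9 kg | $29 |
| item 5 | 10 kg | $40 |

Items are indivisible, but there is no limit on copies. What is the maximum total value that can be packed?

Best value-per-unit is item 5 at 40/10, and filling with it alone uses weight 2×10=20. No mix of the others beats 2×40 = 80.

$80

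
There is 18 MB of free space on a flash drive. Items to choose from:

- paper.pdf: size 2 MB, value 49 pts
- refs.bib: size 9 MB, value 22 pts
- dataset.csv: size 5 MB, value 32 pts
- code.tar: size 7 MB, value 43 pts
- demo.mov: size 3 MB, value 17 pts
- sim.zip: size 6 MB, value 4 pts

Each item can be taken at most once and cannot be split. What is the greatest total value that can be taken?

Check high-value combinations within 18 MB:
- paper.pdf+dataset.csv+code.tar+demo.mov: size 2+5+7+3=17, value 49+32+43+17=141
- paper.pdf+dataset.csv+code.tar: size 2+5+7=14, value 49+32+43=124
- paper.pdf+refs.bib+code.tar: size 2+9+7=18, value 49+22+43=114
- paper.pdf+code.tar+demo.mov+sim.zip: size 2+7+3+6=18, value 49+43+17+4=113
Best: 141 pts.

141 pts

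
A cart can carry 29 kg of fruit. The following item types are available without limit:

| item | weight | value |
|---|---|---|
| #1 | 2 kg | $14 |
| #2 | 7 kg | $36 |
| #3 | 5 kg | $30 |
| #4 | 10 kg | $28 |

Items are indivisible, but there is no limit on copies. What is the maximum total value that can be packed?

Best value-per-unit is #1 at 14/2; filling with it alone gives 14×14 = 196.
Optimal mix: 12×#1 + 1×#3 → weight 29, value 198.

$198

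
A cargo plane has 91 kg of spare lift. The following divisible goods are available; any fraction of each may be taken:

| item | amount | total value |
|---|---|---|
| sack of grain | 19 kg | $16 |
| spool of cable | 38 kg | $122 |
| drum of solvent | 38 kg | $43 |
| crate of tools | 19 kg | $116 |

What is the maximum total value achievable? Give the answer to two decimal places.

Take in order of value per unit:
- crate of tools (116/19 per unit): all 19 → value 116, running total 116.00
- spool of cable (122/38 per unit): all 38 → value 122, running total 238.00
- drum of solvent (43/38 per unit): 34 of 38 → value 34×43/38 = 38.4737, running total 276.47
Total 276.47.

276.47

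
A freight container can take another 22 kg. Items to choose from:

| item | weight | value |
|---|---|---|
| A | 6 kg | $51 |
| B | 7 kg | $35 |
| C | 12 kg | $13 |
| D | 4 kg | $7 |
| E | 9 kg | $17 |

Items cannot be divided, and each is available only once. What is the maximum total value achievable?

$103

This is a 0/1 knapsack; check combinations near the capacity.
- A+B+E: weight 6+7+9=22, value 51+35+17=103
- A+B+D: weight 6+7+4=17, value 51+35+7=93
- A+B: weight 6+7=13, value 51+35=86
Best: $103.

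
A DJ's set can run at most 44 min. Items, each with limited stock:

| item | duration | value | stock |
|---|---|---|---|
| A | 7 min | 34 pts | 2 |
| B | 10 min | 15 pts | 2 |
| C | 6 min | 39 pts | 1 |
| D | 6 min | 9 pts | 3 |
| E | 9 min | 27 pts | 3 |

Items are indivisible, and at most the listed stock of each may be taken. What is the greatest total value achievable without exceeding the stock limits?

Top feasible selections:
- 2×A + 1×C + 1×D + 2×E: duration 44, value 170
- 2×A + 1×C + 2×E: duration 38, value 161
- 1×A + 1×C + 3×E: duration 40, value 154
- 2×A + 1×C + 2×D + 1×E: duration 41, value 152
Best: 170 pts.

170 pts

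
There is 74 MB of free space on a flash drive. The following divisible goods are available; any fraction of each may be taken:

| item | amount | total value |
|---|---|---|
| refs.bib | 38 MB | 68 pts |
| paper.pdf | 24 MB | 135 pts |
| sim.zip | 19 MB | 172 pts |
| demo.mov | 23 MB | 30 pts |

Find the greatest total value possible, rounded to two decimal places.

362.47

Take in order of value per unit:
- sim.zip (172/19 per unit): all 19 → value 172, running total 172.00
- paper.pdf (135/24 per unit): all 24 → value 135, running total 307.00
- refs.bib (68/38 per unit): 31 of 38 → value 31×68/38 = 55.4737, running total 362.47
Total 362.47.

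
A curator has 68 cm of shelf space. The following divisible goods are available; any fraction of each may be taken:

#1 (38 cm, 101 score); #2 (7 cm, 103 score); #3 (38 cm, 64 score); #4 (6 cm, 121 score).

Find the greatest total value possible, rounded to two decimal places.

353.63

Take in order of value per unit:
- #4 (121/6 per unit): all 6 → value 121, running total 121.00
- #2 (103/7 per unit): all 7 → value 103, running total 224.00
- #1 (101/38 per unit): all 38 → value 101, running total 325.00
- #3 (64/38 per unit): 17 of 38 → value 17×64/38 = 28.6316, running total 353.63
Total 353.63.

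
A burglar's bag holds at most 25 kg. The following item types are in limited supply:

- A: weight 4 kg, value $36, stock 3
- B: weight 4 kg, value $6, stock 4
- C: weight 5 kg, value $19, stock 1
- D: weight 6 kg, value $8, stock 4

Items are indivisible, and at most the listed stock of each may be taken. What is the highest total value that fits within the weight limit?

$139

Top feasible selections:
- 3×A + 2×B + 1×C: weight 25, value 139
- 3×A + 1×C + 1×D: weight 23, value 135
- 3×A + 1×B + 1×C: weight 21, value 133
Best: $139.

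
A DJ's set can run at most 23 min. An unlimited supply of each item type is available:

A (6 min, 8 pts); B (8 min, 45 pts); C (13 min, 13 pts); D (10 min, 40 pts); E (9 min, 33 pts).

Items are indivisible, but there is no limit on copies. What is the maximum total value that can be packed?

98 pts

Best value-per-unit is B at 45/8; filling with it alone gives 2×45 = 90.
Optimal mix: 1×A + 2×B → duration 22, value 98.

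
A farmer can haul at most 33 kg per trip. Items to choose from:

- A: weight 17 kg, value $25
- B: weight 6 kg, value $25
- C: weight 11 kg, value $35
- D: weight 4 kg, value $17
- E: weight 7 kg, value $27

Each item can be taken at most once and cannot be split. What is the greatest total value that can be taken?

$104

Check high-value combinations within 33 kg:
- B+C+D+E: weight 6+11+4+7=28, value 25+35+17+27=104
- B+C+E: weight 6+11+7=24, value 25+35+27=87
- C+D+E: weight 11+4+7=22, value 35+17+27=79
Best: $104.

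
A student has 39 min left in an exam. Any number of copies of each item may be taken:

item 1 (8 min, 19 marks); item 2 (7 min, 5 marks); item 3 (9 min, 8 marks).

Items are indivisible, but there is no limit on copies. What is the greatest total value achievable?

Best value-per-unit is item 1 at 19/8; filling with it alone gives 4×19 = 76.
Optimal mix: 4×item 1 + 1×item 2 → time 39, value 81.

81 marks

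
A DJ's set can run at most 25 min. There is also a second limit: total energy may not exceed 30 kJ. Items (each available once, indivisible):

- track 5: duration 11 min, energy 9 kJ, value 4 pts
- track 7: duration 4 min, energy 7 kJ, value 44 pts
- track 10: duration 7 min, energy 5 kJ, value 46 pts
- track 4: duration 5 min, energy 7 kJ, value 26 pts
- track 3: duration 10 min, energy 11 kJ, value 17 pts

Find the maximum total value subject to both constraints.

116 pts

Feasible sets respecting both limits:
- track 7+track 10+track 4: duration 16, energy 19, value 116
- track 7+track 10+track 3: duration 21, energy 23, value 107
- track 5+track 7+track 10: duration 22, energy 21, value 94
- track 7+track 10: duration 11, energy 12, value 90
Best: 116 pts.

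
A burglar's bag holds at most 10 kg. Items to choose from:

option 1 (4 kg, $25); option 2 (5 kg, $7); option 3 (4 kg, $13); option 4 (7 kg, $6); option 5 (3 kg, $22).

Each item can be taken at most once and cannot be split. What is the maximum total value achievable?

$47

Check high-value combinations within 10 kg:
- option 1+option 5: weight 4+3=7, value 25+22=47
- option 1+option 3: weight 4+4=8, value 25+13=38
- option 3+option 5: weight 4+3=7, value 13+22=35
Best: $47.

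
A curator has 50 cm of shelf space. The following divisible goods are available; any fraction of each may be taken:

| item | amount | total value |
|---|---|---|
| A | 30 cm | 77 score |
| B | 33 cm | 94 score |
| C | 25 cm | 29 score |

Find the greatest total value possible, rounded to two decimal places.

Take in order of value per unit:
- B (94/33 per unit): all 33 → value 94, running total 94.00
- A (77/30 per unit): 17 of 30 → value 17×77/30 = 43.6333, running total 137.63
Total 137.63.

137.63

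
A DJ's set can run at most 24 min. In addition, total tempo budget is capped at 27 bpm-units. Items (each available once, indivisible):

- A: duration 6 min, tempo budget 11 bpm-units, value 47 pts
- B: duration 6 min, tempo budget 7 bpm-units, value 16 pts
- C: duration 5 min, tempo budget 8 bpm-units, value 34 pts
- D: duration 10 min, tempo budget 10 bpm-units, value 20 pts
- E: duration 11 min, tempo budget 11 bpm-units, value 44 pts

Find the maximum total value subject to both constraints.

97 pts

Feasible sets respecting both limits:
- A+B+C: duration 17, tempo budget 26, value 97
- B+C+E: duration 22, tempo budget 26, value 94
- A+E: duration 17, tempo budget 22, value 91
Best: 97 pts.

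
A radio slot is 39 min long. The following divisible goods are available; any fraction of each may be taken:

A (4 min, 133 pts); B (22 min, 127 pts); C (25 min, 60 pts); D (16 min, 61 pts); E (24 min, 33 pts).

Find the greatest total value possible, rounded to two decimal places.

309.56

Take in order of value per unit:
- A (133/4 per unit): all 4 → value 133, running total 133.00
- B (127/22 per unit): all 22 → value 127, running total 260.00
- D (61/16 per unit): 13 of 16 → value 13×61/16 = 49.5625, running total 309.56
Total 309.56.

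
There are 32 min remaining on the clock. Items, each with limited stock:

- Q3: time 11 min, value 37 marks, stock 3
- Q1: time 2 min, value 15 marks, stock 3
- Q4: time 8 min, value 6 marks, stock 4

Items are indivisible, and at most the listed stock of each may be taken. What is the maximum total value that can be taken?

119 marks

Best selections within time 32 and stock limits:
- 2×Q3 + 3×Q1: time 28, value 119
- 2×Q3 + 2×Q1: time 26, value 104
- 2×Q3 + 1×Q1 + 1×Q4: time 32, value 95
- 2×Q3 + 1×Q1: time 24, value 89
Best: 119 marks.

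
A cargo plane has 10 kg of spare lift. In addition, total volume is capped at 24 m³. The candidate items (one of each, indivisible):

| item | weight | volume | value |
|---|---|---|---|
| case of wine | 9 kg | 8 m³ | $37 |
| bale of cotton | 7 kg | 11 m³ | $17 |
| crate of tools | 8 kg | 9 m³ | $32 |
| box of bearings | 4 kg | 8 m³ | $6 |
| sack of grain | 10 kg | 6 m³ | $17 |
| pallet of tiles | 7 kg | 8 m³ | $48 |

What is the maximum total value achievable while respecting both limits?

Feasible sets respecting both limits:
- pallet of tiles: weight 7, volume 8, value 48
- case of wine: weight 9, volume 8, value 37
- crate of tools: weight 8, volume 9, value 32
Best: $48.

$48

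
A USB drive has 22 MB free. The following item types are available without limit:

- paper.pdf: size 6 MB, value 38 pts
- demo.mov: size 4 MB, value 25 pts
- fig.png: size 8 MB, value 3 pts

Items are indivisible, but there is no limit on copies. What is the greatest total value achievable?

Best value-per-unit is paper.pdf at 38/6; filling with it alone gives 3×38 = 114.
Optimal mix: 3×paper.pdf + 1×demo.mov → size 22, value 139.

139 pts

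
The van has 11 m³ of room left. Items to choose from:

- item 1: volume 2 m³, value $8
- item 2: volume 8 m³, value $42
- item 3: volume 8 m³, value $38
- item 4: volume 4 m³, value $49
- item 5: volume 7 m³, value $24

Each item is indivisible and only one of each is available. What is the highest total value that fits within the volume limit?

$73

Check high-value combinations within 11 m³:
- item 4+item 5: volume 4+7=11, value 49+24=73
- item 1+item 4: volume 2+4=6, value 8+49=57
- item 1+item 2: volume 2+8=10, value 8+42=50
- item 4: volume 4, value 49
- item 1+item 3: volume 2+8=10, value 8+38=46
Best: $73.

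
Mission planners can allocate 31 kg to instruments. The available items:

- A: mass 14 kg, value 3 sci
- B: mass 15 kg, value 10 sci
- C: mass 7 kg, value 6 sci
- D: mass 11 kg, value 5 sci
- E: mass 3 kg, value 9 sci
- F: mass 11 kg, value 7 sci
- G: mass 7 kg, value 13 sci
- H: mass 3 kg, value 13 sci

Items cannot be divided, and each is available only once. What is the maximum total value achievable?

48 sci

This is a 0/1 knapsack; check combinations near the capacity.
- C+E+F+G+H: mass 7+3+11+7+3=31, value 6+9+7+13+13=48
- C+D+E+G+H: mass 7+11+3+7+3=31, value 6+5+9+13+13=46
- B+E+G+H: mass 15+3+7+3=28, value 10+9+13+13=45
- E+F+G+H: mass 3+11+7+3=24, value 9+7+13+13=42
Best: 48 sci.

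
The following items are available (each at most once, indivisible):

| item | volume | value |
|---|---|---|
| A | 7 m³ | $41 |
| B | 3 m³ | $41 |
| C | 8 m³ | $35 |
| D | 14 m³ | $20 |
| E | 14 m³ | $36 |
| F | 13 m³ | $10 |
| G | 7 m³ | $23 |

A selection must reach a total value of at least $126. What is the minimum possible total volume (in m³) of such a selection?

Subsets with value ≥ 126, sorted by total volume:
- A+B+C+G: volume 25, value 140
- A+B+E+G: volume 31, value 141
Minimum volume: 25 m³.

25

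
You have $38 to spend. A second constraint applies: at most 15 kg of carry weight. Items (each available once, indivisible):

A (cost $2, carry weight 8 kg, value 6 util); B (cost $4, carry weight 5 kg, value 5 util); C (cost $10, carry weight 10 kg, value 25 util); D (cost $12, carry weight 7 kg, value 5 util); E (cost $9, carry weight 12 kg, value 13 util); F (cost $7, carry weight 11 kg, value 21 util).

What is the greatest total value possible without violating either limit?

30 util

Feasible sets respecting both limits:
- B+C: cost 14, carry weight 15, value 30
- C: cost 10, carry weight 10, value 25
- F: cost 7, carry weight 11, value 21
Best: 30 util.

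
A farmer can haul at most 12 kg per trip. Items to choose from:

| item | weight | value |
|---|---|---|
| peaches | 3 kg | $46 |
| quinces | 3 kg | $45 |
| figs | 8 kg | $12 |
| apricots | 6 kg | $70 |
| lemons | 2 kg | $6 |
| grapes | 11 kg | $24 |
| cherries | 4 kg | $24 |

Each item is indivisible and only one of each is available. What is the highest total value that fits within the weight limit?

$161

This is a 0/1 knapsack; check combinations near the capacity.
- peaches+quinces+apricots: weight 3+3+6=12, value 46+45+70=161
- peaches+apricots+lemons: weight 3+6+2=11, value 46+70+6=122
- quinces+apricots+lemons: weight 3+6+2=11, value 45+70+6=121
- peaches+quinces+lemons+cherries: weight 3+3+2+4=12, value 46+45+6+24=121
- peaches+apricots: weight 3+6=9, value 46+70=116
Best: $161.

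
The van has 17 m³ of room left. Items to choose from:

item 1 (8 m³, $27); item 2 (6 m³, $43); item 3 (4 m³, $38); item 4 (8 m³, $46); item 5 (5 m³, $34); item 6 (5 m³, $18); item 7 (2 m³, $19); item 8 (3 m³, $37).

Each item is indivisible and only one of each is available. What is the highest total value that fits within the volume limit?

Check high-value combinations within 17 m³:
- item 3+item 4+item 7+item 8: volume 4+8+2+3=17, value 38+46+19+37=140
- item 2+item 3+item 7+item 8: volume 6+4+2+3=15, value 43+38+19+37=137
- item 2+item 3+item 5+item 7: volume 6+4+5+2=17, value 43+38+34+19=134
- item 2+item 5+item 7+item 8: volume 6+5+2+3=16, value 43+34+19+37=133
Best: $140.

$140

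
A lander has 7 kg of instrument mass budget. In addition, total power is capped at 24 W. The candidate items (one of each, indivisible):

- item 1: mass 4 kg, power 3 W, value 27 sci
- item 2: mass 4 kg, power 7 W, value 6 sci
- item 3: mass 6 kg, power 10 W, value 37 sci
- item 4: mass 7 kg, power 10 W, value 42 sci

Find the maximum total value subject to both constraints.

42 sci

Feasible sets respecting both limits:
- item 4: mass 7, power 10, value 42
- item 3: mass 6, power 10, value 37
- item 1: mass 4, power 3, value 27
Best: 42 sci.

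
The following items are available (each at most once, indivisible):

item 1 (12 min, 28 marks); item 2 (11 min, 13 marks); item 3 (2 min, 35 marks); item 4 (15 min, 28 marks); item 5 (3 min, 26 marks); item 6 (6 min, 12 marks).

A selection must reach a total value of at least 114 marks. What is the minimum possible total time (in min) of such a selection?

Subsets with value ≥ 114, sorted by total time:
- item 1+item 3+item 4+item 5: time 32, value 117
- item 1+item 2+item 3+item 5+item 6: time 34, value 114
- item 2+item 3+item 4+item 5+item 6: time 37, value 114
- item 1+item 3+item 4+item 5+item 6: time 38, value 129
Minimum time: 32 min.

32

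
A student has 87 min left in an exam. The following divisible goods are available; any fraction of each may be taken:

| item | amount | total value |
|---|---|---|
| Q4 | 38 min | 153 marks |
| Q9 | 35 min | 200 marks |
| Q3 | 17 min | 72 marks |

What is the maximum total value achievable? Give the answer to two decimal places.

Take in order of value per unit:
- Q9 (200/35 per unit): all 35 → value 200, running total 200.00
- Q3 (72/17 per unit): all 17 → value 72, running total 272.00
- Q4 (153/38 per unit): 35 of 38 → value 35×153/38 = 140.9211, running total 412.92
Total 412.92.

412.92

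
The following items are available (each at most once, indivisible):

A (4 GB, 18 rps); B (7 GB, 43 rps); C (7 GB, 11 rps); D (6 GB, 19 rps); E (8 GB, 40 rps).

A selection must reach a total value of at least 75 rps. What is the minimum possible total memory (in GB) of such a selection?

15

Subsets with value ≥ 75, sorted by total memory:
- B+E: memory 15, value 83
- A+B+D: memory 17, value 80
- A+D+E: memory 18, value 77
Minimum memory: 15 GB.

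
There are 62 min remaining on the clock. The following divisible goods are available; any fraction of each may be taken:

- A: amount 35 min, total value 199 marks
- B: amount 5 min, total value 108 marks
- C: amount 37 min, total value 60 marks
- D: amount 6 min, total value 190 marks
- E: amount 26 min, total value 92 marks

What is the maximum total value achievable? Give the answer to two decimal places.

Take in order of value per unit:
- D (190/6 per unit): all 6 → value 190, running total 190.00
- B (108/5 per unit): all 5 → value 108, running total 298.00
- A (199/35 per unit): all 35 → value 199, running total 497.00
- E (92/26 per unit): 16 of 26 → value 16×92/26 = 56.6154, running total 553.62
Total 553.62.

553.62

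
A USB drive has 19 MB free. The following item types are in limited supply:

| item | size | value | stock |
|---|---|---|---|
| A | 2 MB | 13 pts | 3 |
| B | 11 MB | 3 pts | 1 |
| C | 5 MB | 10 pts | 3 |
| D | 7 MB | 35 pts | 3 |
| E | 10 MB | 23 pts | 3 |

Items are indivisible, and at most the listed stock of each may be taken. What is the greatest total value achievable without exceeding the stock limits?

Top feasible selections:
- 2×A + 2×D: size 18, value 96
- 3×A + 1×C + 1×D: size 18, value 84
- 1×A + 2×D: size 16, value 83
Best: 96 pts.

96 pts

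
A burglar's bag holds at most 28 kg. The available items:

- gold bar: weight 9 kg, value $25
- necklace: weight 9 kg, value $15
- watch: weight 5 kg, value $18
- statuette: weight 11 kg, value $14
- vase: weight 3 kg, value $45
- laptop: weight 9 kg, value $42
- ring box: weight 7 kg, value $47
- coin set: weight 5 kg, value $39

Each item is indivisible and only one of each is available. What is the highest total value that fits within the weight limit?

$173

Check high-value combinations within 28 kg:
- vase+laptop+ring box+coin set: weight 3+9+7+5=24, value 45+42+47+39=173
- gold bar+vase+laptop+ring box: weight 9+3+9+7=28, value 25+45+42+47=159
- gold bar+vase+ring box+coin set: weight 9+3+7+5=24, value 25+45+47+39=156
- watch+vase+laptop+ring box: weight 5+3+9+7=24, value 18+45+42+47=152
- gold bar+vase+laptop+coin set: weight 9+3+9+5=26, value 25+45+42+39=151
Best: $173.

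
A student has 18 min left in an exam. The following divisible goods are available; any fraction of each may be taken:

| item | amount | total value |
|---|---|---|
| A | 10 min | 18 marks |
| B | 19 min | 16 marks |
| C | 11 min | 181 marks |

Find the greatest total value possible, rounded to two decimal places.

193.60

Take in order of value per unit:
- C (181/11 per unit): all 11 → value 181, running total 181.00
- A (18/10 per unit): 7 of 10 → value 7×18/10 = 12.6000, running total 193.60
Total 193.60.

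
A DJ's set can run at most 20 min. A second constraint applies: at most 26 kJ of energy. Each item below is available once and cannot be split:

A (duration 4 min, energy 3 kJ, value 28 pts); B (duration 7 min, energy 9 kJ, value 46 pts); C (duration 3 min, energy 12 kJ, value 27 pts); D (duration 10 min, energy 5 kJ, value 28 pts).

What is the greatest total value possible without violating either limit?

101 pts

Feasible sets respecting both limits:
- A+B+C: duration 14, energy 24, value 101
- B+C+D: duration 20, energy 26, value 101
- A+C+D: duration 17, energy 20, value 83
- A+B: duration 11, energy 12, value 74
Best: 101 pts.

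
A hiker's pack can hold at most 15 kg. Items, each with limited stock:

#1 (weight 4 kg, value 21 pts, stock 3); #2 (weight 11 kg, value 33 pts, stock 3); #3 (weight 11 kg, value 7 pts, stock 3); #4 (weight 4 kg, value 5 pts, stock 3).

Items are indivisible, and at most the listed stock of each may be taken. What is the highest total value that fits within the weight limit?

Best selections within weight 15 and stock limits:
- 3×#1: weight 12, value 63
- 1×#1 + 1×#2: weight 15, value 54
- 2×#1 + 1×#4: weight 12, value 47
- 2×#1: weight 8, value 42
Best: 63 pts.

63 pts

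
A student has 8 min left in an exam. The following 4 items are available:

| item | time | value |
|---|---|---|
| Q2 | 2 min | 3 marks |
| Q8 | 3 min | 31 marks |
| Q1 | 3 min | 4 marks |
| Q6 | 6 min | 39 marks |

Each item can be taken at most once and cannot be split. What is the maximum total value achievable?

This is a 0/1 knapsack; check combinations near the capacity.
- Q2+Q6: time 2+6=8, value 3+39=42
- Q6: time 6, value 39
- Q2+Q8+Q1: time 2+3+3=8, value 3+31+4=38
- Q8+Q1: time 3+3=6, value 31+4=35
Best: 42 marks.

42 marks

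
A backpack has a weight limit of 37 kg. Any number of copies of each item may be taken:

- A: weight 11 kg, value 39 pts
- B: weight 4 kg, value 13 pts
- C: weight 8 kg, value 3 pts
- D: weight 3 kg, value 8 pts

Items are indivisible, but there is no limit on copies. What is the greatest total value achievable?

Best value-per-unit is A at 39/11; filling with it alone gives 3×39 = 117.
Optimal mix: 3×A + 1×B → weight 37, value 130.

130 pts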